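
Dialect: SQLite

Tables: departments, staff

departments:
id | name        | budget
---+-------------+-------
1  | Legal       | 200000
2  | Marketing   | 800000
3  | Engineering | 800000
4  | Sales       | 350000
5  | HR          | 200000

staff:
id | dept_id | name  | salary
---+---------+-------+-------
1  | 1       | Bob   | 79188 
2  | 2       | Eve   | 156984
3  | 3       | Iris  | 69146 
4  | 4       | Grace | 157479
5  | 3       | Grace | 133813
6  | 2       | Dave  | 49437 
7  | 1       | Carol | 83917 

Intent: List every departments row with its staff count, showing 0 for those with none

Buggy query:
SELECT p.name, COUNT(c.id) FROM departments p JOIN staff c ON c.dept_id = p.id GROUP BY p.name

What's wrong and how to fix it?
Bug: INNER JOIN drops departments rows that have no matching staff rows

Fix: Switch to LEFT JOIN to retain unmatched parent rows

Corrected query:
SELECT p.name, COUNT(c.id) FROM departments p LEFT JOIN staff c ON c.dept_id = p.id GROUP BY p.name

Result:
name        | COUNT(c.id)
------------+------------
Engineering | 2          
HR          | 0          
Legal       | 2          
Marketing   | 2          
Sales       | 1          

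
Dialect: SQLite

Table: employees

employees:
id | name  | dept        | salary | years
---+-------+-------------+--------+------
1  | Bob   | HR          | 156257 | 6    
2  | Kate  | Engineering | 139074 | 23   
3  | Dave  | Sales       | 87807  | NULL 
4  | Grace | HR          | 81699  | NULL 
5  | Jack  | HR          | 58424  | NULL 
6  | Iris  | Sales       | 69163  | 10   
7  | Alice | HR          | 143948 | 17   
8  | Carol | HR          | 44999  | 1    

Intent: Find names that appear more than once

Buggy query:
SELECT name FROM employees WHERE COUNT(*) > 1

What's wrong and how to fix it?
Bug: COUNT(*) is an aggregate and cannot be used in WHERE

Fix: GROUP BY name, then filter groups with HAVING COUNT(*) > 1

Corrected query:
SELECT name FROM employees GROUP BY name HAVING COUNT(*) > 1

Result:
(no rows)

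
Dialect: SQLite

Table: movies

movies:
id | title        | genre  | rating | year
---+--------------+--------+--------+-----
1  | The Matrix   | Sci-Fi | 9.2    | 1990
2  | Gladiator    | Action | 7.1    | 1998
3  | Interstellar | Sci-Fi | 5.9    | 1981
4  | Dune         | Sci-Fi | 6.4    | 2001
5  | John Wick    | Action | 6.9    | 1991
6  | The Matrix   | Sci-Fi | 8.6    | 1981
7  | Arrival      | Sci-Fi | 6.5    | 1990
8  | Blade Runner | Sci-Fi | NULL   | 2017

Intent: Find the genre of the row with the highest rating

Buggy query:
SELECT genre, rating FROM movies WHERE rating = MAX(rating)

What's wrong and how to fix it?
Bug: MAX(rating) is an aggregate and cannot be used directly in WHERE

Fix: Use a subquery: WHERE rating = (SELECT MAX(rating) FROM movies)

Corrected query:
SELECT genre, rating FROM movies WHERE rating = (SELECT MAX(rating) FROM movies)

Result:
genre  | rating
-------+-------
Sci-Fi | 9.2   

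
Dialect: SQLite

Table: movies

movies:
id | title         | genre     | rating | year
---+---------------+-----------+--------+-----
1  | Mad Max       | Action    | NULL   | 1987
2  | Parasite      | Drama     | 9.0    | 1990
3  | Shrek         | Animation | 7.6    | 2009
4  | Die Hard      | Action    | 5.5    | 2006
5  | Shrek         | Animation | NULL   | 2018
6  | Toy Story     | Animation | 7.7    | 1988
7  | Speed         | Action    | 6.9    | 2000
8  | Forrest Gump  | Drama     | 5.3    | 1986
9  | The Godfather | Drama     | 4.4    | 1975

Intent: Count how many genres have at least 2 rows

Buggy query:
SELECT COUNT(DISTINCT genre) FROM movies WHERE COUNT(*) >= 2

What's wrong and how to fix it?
Bug: WHERE filters individual rows, not groups, so a group-level COUNT is invalid there

Fix: Use a subquery that GROUPs and filters with HAVING, then count its rows

Corrected query:
SELECT COUNT(*) FROM (SELECT genre FROM movies GROUP BY genre HAVING COUNT(*) >= 2)

Result:
COUNT(*)
--------
3       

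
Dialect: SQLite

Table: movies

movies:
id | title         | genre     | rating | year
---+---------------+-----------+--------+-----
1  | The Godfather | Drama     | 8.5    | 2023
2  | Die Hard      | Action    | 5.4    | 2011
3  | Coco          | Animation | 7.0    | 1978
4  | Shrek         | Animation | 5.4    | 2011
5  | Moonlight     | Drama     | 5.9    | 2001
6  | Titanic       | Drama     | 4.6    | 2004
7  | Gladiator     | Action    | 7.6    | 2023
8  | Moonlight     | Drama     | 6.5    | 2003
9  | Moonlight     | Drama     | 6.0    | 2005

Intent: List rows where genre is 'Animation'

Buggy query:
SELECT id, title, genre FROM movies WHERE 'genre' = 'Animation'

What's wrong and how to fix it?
Bug: 'genre' in single quotes is a string literal, not the column; the comparison is literal-vs-literal and never true

Fix: Reference the column as genre without single quotes

Corrected query:
SELECT id, title, genre FROM movies WHERE genre = 'Animation'

Result:
id | title | genre    
---+-------+----------
3  | Coco  | Animation
4  | Shrek | Animation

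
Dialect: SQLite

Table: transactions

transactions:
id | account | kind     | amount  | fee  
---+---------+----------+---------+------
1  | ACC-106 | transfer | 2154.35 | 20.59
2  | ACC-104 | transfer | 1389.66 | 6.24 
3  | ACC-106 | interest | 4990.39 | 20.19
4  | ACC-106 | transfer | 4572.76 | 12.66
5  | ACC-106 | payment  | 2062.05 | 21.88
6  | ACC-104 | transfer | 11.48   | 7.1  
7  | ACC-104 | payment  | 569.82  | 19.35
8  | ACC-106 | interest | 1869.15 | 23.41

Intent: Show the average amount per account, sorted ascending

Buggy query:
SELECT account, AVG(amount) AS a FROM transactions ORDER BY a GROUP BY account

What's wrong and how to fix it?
Bug: ORDER BY appears before GROUP BY; SQL clause order requires GROUP BY first

Fix: Reorder: SELECT … FROM … GROUP BY … ORDER BY …

Corrected query:
SELECT account, AVG(amount) AS a FROM transactions GROUP BY account ORDER BY a

Result:
account | a         
--------+-----------
ACC-104 | 656.986667
ACC-106 | 3129.74   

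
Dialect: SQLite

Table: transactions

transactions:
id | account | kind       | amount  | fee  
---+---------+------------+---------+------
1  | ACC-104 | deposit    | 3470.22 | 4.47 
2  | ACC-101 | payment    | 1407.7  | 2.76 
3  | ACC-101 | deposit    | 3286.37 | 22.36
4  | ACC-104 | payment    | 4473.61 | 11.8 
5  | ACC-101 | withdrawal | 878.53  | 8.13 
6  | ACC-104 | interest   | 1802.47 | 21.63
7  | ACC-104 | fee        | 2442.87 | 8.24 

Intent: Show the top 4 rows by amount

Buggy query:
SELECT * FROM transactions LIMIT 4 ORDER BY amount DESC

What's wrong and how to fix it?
Bug: LIMIT must come after ORDER BY

Fix: Swap the clauses: ORDER BY first, then LIMIT

Corrected query:
SELECT * FROM transactions ORDER BY amount DESC LIMIT 4

Result:
id | account | kind    | amount  | fee  
---+---------+---------+---------+------
4  | ACC-104 | payment | 4473.61 | 11.8 
1  | ACC-104 | deposit | 3470.22 | 4.47 
3  | ACC-101 | deposit | 3286.37 | 22.36
7  | ACC-104 | fee     | 2442.87 | 8.24 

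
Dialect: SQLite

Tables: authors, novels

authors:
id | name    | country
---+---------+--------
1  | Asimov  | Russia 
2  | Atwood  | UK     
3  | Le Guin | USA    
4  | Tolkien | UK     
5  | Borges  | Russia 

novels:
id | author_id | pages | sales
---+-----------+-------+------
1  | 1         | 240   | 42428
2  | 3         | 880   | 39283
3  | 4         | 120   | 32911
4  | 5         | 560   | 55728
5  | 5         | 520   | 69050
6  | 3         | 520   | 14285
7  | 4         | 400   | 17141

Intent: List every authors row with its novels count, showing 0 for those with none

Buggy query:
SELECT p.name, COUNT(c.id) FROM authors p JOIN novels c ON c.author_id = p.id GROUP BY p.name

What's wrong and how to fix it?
Bug: INNER JOIN drops authors rows that have no matching novels rows

Fix: Switch to LEFT JOIN to retain unmatched parent rows

Corrected query:
SELECT p.name, COUNT(c.id) FROM authors p LEFT JOIN novels c ON c.author_id = p.id GROUP BY p.name

Result:
name    | COUNT(c.id)
--------+------------
Asimov  | 1          
Atwood  | 0          
Borges  | 2          
Le Guin | 2          
Tolkien | 2          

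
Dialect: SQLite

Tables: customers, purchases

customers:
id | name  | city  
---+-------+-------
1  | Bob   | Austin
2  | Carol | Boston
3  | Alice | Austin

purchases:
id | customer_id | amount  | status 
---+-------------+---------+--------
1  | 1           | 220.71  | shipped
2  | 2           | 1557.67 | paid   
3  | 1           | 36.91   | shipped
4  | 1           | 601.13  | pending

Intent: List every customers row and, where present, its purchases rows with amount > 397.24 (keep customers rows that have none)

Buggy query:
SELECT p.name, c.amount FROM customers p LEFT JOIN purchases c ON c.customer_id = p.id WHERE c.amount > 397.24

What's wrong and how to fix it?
Bug: Filtering c.amount in WHERE discards the NULL rows produced by LEFT JOIN, turning it into an inner join

Fix: Put 'c.amount > 397.24' in the JOIN's ON clause instead of WHERE

Corrected query:
SELECT p.name, c.amount FROM customers p LEFT JOIN purchases c ON c.customer_id = p.id AND c.amount > 397.24

Result:
name  | amount 
------+--------
Bob   | 601.13 
Carol | 1557.67
Alice | NULL   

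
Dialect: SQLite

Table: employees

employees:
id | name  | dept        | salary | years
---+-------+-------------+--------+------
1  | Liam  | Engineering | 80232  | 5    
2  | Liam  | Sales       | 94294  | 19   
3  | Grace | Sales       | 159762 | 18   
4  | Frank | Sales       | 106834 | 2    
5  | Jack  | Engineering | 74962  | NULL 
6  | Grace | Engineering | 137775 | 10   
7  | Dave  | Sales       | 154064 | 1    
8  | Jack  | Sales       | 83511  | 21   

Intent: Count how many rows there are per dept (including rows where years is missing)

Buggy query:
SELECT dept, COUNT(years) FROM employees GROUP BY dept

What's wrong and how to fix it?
Bug: COUNT(column) counts non-NULL values only; rows with NULL years aren't counted

Fix: Use COUNT(*) to count all rows regardless of NULL

Corrected query:
SELECT dept, COUNT(*) FROM employees GROUP BY dept

Result:
dept        | COUNT(*)
------------+---------
Engineering | 3       
Sales       | 5       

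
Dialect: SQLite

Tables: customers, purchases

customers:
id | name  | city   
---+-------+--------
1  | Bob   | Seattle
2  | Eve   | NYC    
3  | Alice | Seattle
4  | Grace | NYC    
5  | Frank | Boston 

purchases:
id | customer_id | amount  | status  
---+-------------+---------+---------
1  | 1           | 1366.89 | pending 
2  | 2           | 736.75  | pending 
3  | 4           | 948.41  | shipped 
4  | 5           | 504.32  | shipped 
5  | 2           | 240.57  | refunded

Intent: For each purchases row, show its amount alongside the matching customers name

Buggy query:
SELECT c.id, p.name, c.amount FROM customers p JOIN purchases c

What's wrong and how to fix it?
Bug: JOIN with no ON clause produces a cartesian product; every purchases row pairs with every customers row

Fix: Add ON c.customer_id = p.id to the JOIN

Corrected query:
SELECT c.id, p.name, c.amount FROM customers p JOIN purchases c ON c.customer_id = p.id

Result:
id | name  | amount 
---+-------+--------
1  | Bob   | 1366.89
2  | Eve   | 736.75 
3  | Grace | 948.41 
4  | Frank | 504.32 
5  | Eve   | 240.57 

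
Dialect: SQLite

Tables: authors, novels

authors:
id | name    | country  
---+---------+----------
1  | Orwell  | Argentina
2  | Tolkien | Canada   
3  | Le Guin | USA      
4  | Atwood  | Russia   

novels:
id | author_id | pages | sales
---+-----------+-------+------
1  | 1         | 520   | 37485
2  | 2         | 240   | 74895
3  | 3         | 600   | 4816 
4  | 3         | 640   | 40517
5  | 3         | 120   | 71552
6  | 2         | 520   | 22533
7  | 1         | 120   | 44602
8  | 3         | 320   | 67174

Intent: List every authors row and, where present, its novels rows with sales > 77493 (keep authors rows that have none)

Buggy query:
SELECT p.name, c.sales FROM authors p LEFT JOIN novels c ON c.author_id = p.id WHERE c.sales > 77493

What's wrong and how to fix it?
Bug: Filtering c.sales in WHERE discards the NULL rows produced by LEFT JOIN, turning it into an inner join

Fix: Put 'c.sales > 77493' in the JOIN's ON clause instead of WHERE

Corrected query:
SELECT p.name, c.sales FROM authors p LEFT JOIN novels c ON c.author_id = p.id AND c.sales > 77493

Result:
name    | sales
--------+------
Orwell  | NULL 
Tolkien | NULL 
Le Guin | NULL 
Atwood  | NULL 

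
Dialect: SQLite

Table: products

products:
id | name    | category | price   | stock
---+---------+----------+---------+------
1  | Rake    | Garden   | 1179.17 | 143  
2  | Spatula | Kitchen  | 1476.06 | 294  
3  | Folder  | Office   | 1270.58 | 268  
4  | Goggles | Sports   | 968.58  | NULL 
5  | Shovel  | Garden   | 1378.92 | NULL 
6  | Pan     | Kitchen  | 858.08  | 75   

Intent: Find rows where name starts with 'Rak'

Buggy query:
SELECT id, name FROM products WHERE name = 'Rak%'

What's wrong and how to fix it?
Bug: Wildcards only work with LIKE; '=' treats '%' as a literal character

Fix: Use LIKE for wildcard pattern matching

Corrected query:
SELECT id, name FROM products WHERE name LIKE 'Rak%'

Result:
id | name
---+-----
1  | Rake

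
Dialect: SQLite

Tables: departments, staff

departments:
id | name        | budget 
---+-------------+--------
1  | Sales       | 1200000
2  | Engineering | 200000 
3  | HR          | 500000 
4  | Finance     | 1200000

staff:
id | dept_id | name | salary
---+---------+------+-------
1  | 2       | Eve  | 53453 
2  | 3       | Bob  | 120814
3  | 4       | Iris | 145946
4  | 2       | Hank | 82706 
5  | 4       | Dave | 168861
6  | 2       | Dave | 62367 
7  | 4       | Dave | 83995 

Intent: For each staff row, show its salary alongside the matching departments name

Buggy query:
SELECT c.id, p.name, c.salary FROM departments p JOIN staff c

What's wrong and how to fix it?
Bug: JOIN with no ON clause produces a cartesian product; every staff row pairs with every departments row

Fix: Add ON c.dept_id = p.id to the JOIN

Corrected query:
SELECT c.id, p.name, c.salary FROM departments p JOIN staff c ON c.dept_id = p.id

Result:
id | name        | salary
---+-------------+-------
1  | Engineering | 53453 
2  | HR          | 120814
3  | Finance     | 145946
4  | Engineering | 82706 
5  | Finance     | 168861
6  | Engineering | 62367 
7  | Finance     | 83995 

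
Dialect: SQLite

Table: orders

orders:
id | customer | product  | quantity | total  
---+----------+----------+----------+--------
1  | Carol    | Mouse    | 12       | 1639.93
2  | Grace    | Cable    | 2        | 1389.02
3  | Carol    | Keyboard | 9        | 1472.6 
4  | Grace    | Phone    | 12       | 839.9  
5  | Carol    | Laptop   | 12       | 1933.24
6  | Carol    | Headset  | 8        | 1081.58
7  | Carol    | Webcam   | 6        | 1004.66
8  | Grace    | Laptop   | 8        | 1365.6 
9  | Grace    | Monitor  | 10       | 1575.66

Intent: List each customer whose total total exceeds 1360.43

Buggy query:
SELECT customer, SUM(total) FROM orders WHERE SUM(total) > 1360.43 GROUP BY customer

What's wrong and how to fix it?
Bug: Aggregate functions cannot appear in a WHERE clause

Fix: Use HAVING (which filters groups after aggregation) instead of WHERE

Corrected query:
SELECT customer, SUM(total) FROM orders GROUP BY customer HAVING SUM(total) > 1360.43

Result:
customer | SUM(total)
---------+-----------
Carol    | 7132.01   
Grace    | 5170.18   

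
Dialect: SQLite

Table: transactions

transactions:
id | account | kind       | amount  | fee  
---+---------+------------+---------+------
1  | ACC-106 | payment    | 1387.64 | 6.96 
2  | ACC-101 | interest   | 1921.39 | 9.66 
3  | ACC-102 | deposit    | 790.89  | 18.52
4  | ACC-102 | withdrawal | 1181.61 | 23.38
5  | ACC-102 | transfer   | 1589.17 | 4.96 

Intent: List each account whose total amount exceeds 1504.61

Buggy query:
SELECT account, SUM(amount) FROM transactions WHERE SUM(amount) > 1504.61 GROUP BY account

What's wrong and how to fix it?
Bug: SUM(amount) is an aggregate, but WHERE filters rows before aggregation

Fix: Use HAVING (which filters groups after aggregation) instead of WHERE

Corrected query:
SELECT account, SUM(amount) FROM transactions GROUP BY account HAVING SUM(amount) > 1504.61

Result:
account | SUM(amount)
--------+------------
ACC-101 | 1921.39    
ACC-102 | 3561.67    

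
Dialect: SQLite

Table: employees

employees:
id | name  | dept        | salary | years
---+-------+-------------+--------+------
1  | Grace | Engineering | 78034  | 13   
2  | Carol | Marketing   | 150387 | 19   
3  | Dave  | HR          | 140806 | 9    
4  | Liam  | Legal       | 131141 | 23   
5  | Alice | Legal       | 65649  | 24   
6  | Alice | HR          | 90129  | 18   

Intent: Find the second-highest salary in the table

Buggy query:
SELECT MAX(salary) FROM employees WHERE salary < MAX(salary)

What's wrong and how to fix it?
Bug: The inner MAX is an aggregate inside WHERE, which is not allowed

Fix: Put the inner MAX in a scalar subquery

Corrected query:
SELECT MAX(salary) FROM employees WHERE salary < (SELECT MAX(salary) FROM employees)

Result:
MAX(salary)
-----------
140806     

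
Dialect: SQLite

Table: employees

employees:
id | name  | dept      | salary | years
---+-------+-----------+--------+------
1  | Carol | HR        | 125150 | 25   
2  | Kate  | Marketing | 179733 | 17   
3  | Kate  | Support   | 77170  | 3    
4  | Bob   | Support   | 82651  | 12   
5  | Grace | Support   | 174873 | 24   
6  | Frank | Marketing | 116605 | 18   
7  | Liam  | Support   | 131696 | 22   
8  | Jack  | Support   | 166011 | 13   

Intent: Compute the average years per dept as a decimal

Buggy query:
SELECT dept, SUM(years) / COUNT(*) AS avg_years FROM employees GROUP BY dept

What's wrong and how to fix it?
Bug: Both operands are integers, so '/' performs integer division and truncates

Fix: Cast one side to REAL so the division keeps the fractional part

Corrected query:
SELECT dept, SUM(years) * 1.0 / COUNT(*) AS avg_years FROM employees GROUP BY dept

Result:
dept      | avg_years
----------+----------
HR        | 25       
Marketing | 17.5     
Support   | 14.8     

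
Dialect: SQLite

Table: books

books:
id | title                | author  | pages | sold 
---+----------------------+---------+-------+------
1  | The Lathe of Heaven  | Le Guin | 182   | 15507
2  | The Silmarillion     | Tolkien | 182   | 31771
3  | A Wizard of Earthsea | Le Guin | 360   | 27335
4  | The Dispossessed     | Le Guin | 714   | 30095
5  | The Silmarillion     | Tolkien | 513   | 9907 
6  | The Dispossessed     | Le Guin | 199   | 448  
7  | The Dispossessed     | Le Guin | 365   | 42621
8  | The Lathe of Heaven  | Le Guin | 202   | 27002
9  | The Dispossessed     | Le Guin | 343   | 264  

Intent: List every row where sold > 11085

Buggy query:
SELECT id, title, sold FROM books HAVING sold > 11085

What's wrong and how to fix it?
Bug: This is a non-aggregate query (no GROUP BY, no aggregates), so in SQLite the HAVING clause is invalid here; a row-level condition belongs in WHERE

Fix: Use WHERE for row-level filtering

Corrected query:
SELECT id, title, sold FROM books WHERE sold > 11085

Result:
id | title                | sold 
---+----------------------+------
1  | The Lathe of Heaven  | 15507
2  | The Silmarillion     | 31771
3  | A Wizard of Earthsea | 27335
4  | The Dispossessed     | 30095
7  | The Dispossessed     | 42621
8  | The Lathe of Heaven  | 27002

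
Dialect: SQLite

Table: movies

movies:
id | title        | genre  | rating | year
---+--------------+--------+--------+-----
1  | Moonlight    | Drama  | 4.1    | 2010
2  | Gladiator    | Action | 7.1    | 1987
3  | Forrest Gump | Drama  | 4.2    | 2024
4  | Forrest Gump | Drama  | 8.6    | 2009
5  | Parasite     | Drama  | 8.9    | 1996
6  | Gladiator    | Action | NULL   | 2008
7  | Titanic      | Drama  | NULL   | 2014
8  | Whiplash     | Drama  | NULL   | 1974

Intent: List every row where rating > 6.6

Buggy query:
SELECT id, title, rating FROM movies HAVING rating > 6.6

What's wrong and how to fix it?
Bug: This is a non-aggregate query (no GROUP BY, no aggregates), so in SQLite the HAVING clause is invalid here; a row-level condition belongs in WHERE

Fix: Use WHERE for row-level filtering

Corrected query:
SELECT id, title, rating FROM movies WHERE rating > 6.6

Result:
id | title        | rating
---+--------------+-------
2  | Gladiator    | 7.1   
4  | Forrest Gump | 8.6   
5  | Parasite     | 8.9   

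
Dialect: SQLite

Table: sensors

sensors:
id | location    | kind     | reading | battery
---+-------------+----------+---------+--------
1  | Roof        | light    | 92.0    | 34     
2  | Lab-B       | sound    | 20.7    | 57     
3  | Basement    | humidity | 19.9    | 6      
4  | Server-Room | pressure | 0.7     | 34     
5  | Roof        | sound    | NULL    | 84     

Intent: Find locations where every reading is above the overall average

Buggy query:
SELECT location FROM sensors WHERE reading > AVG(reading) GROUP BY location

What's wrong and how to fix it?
Bug: WHERE evaluates per row before aggregation, so AVG() is unavailable

Fix: Use a subquery for AVG and a HAVING MIN(...) filter so the condition holds for every row in the group

Corrected query:
SELECT location FROM sensors GROUP BY location HAVING MIN(reading) > (SELECT AVG(reading) FROM sensors)

Result:
location
--------
Roof    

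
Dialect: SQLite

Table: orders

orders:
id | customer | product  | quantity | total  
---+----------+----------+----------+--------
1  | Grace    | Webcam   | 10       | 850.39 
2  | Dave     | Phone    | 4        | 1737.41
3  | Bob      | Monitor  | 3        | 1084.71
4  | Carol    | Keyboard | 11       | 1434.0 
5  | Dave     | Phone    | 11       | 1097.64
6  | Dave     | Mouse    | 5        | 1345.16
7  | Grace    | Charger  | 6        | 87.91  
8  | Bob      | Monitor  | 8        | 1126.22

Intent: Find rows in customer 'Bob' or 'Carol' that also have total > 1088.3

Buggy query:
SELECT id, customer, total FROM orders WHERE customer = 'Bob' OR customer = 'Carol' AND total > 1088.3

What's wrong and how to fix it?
Bug: AND binds tighter than OR, so this parses as customer = 'Bob' OR (customer = 'Carol' AND total > 1088.3)

Fix: Add parentheses around the OR so the AND applies to both alternatives

Corrected query:
SELECT id, customer, total FROM orders WHERE (customer = 'Bob' OR customer = 'Carol') AND total > 1088.3

Result:
id | customer | total  
---+----------+--------
4  | Carol    | 1434   
8  | Bob      | 1126.22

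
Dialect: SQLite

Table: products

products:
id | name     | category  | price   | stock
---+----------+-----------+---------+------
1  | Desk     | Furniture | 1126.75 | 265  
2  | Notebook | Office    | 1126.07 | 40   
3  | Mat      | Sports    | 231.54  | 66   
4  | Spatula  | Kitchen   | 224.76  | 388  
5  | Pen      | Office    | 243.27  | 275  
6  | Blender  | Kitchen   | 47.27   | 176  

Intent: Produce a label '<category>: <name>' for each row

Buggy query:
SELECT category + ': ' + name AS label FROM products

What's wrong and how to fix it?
Bug: '+' is numeric addition; on text columns SQLite converts them to 0 instead of concatenating

Fix: Use the || operator for string concatenation

Corrected query:
SELECT category || ': ' || name AS label FROM products

Result:
label           
----------------
Furniture: Desk 
Office: Notebook
Sports: Mat     
Kitchen: Spatula
Office: Pen     
Kitchen: Blender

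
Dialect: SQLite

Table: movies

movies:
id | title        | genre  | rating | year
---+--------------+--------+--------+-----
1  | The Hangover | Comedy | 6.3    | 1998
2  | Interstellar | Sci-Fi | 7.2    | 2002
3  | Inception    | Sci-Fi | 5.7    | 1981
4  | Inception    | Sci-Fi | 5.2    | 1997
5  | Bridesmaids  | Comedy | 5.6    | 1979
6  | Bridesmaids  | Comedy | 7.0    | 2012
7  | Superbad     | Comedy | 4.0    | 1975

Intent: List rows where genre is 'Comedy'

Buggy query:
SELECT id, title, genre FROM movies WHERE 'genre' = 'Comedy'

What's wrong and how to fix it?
Bug: Single quotes denote string literals in SQL; the column name is being compared as a constant string

Fix: Remove the quotes around the column name (or use double quotes for an identifier)

Corrected query:
SELECT id, title, genre FROM movies WHERE genre = 'Comedy'

Result:
id | title        | genre 
---+--------------+-------
1  | The Hangover | Comedy
5  | Bridesmaids  | Comedy
6  | Bridesmaids  | Comedy
7  | Superbad     | Comedy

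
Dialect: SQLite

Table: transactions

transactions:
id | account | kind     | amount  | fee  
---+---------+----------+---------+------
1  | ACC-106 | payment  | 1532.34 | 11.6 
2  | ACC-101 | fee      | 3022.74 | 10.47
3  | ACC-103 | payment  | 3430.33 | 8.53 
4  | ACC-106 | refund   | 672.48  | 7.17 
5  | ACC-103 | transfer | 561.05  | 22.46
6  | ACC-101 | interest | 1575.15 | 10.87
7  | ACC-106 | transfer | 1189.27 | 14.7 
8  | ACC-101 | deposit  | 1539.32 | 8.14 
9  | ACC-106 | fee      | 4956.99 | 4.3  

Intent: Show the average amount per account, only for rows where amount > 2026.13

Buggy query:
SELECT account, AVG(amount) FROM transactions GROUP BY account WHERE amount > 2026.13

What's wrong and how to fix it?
Bug: WHERE cannot follow GROUP BY

Fix: Place WHERE between FROM and GROUP BY

Corrected query:
SELECT account, AVG(amount) FROM transactions WHERE amount > 2026.13 GROUP BY account

Result:
account | AVG(amount)
--------+------------
ACC-101 | 3022.74    
ACC-103 | 3430.33    
ACC-106 | 4956.99    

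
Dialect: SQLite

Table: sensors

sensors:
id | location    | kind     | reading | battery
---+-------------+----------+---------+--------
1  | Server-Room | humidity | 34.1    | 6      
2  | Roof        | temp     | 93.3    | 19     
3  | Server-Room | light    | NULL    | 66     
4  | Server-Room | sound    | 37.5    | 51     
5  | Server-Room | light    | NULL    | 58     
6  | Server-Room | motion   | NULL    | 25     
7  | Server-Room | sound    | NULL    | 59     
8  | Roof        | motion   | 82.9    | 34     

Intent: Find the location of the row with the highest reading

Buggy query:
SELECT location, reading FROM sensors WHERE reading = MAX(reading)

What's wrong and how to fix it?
Bug: MAX(reading) is an aggregate and cannot be used directly in WHERE

Fix: Wrap MAX in a scalar subquery so WHERE compares against a single value

Corrected query:
SELECT location, reading FROM sensors WHERE reading = (SELECT MAX(reading) FROM sensors)

Result:
location | reading
---------+--------
Roof     | 93.3   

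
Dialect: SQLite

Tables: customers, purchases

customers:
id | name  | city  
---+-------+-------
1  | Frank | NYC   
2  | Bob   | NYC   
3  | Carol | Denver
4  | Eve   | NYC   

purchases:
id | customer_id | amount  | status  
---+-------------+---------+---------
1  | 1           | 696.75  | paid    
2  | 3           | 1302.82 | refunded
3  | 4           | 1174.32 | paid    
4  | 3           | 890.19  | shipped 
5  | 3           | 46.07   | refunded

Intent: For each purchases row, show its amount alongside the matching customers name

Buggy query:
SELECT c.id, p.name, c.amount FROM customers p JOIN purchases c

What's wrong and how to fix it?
Bug: JOIN with no ON clause produces a cartesian product; every purchases row pairs with every customers row

Fix: Add ON c.customer_id = p.id to the JOIN

Corrected query:
SELECT c.id, p.name, c.amount FROM customers p JOIN purchases c ON c.customer_id = p.id

Result:
id | name  | amount 
---+-------+--------
1  | Frank | 696.75 
2  | Carol | 1302.82
3  | Eve   | 1174.32
4  | Carol | 890.19 
5  | Carol | 46.07  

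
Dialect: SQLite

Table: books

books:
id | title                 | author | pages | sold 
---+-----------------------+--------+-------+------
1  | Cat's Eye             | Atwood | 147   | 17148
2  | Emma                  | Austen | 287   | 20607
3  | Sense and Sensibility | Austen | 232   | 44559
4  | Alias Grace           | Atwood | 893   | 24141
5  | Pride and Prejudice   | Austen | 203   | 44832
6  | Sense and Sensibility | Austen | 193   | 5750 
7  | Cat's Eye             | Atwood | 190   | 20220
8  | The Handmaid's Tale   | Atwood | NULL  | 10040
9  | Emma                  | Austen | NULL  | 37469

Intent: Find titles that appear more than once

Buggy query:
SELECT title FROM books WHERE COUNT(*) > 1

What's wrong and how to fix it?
Bug: COUNT(*) is an aggregate and cannot be used in WHERE

Fix: Group first, then use HAVING for the count condition

Corrected query:
SELECT title FROM books GROUP BY title HAVING COUNT(*) > 1

Result:
title                
---------------------
Cat's Eye            
Emma                 
Sense and Sensibility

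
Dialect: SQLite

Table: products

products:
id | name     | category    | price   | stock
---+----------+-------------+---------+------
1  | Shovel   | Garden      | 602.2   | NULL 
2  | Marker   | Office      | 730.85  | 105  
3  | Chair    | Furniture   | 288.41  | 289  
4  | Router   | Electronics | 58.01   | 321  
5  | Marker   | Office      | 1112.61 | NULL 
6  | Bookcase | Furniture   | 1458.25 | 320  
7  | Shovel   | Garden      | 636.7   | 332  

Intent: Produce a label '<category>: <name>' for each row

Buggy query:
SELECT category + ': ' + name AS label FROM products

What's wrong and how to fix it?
Bug: '+' is numeric addition; on text columns SQLite converts them to 0 instead of concatenating

Fix: Use the || operator for string concatenation

Corrected query:
SELECT category || ': ' || name AS label FROM products

Result:
label              
-------------------
Garden: Shovel     
Office: Marker     
Furniture: Chair   
Electronics: Router
Office: Marker     
Furniture: Bookcase
Garden: Shovel     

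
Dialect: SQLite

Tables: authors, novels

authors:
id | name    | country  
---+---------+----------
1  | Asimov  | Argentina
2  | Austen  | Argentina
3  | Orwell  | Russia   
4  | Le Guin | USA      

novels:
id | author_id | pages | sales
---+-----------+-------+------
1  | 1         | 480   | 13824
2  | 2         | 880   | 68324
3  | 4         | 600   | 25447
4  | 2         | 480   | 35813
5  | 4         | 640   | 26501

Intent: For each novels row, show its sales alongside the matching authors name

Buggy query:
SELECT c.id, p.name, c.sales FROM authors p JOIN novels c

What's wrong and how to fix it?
Bug: JOIN with no ON clause produces a cartesian product; every novels row pairs with every authors row

Fix: Specify the join condition linking the foreign key to the parent id

Corrected query:
SELECT c.id, p.name, c.sales FROM authors p JOIN novels c ON c.author_id = p.id

Result:
id | name    | sales
---+---------+------
1  | Asimov  | 13824
2  | Austen  | 68324
3  | Le Guin | 25447
4  | Austen  | 35813
5  | Le Guin | 26501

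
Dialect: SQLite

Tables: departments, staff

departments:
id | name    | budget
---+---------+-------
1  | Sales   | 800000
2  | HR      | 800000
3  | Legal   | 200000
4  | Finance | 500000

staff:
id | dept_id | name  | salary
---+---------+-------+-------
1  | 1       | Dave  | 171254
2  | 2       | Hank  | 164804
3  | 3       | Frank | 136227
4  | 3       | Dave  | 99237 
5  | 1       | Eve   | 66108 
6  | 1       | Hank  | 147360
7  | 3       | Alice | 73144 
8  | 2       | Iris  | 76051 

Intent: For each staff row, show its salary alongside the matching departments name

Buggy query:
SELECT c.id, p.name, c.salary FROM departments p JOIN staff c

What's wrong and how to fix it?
Bug: JOIN with no ON clause produces a cartesian product; every staff row pairs with every departments row

Fix: Add ON c.dept_id = p.id to the JOIN

Corrected query:
SELECT c.id, p.name, c.salary FROM departments p JOIN staff c ON c.dept_id = p.id

Result:
id | name  | salary
---+-------+-------
1  | Sales | 171254
2  | HR    | 164804
3  | Legal | 136227
4  | Legal | 99237 
5  | Sales | 66108 
6  | Sales | 147360
7  | Legal | 73144 
8  | HR    | 76051 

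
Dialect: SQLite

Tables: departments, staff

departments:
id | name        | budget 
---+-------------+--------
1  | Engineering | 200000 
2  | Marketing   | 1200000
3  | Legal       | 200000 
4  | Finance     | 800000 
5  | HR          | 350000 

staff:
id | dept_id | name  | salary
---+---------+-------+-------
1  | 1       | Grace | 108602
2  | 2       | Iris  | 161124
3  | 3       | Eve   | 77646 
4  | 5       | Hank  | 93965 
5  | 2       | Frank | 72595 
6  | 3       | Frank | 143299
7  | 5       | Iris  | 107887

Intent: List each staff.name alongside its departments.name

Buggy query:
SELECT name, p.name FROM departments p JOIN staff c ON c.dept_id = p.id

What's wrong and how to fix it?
Bug: Both tables have a 'name' column; the unqualified reference is ambiguous

Fix: Qualify the column with its table alias (c.name)

Corrected query:
SELECT c.name, p.name FROM departments p JOIN staff c ON c.dept_id = p.id

Result:
name  | name       
------+------------
Grace | Engineering
Iris  | Marketing  
Eve   | Legal      
Hank  | HR         
Frank | Marketing  
Frank | Legal      
Iris  | HR         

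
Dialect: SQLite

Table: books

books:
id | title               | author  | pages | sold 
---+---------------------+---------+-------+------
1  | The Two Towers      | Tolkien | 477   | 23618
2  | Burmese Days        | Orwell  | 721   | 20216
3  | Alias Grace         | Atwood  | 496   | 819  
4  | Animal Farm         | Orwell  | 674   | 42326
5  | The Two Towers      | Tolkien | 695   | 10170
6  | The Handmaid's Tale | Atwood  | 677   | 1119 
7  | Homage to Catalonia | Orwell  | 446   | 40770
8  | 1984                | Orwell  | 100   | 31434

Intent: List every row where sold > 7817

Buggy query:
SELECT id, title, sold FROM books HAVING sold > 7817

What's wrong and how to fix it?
Bug: This is a non-aggregate query (no GROUP BY, no aggregates), so in SQLite the HAVING clause is invalid here; a row-level condition belongs in WHERE

Fix: Replace HAVING with WHERE since the condition applies to individual rows

Corrected query:
SELECT id, title, sold FROM books WHERE sold > 7817

Result:
id | title               | sold 
---+---------------------+------
1  | The Two Towers      | 23618
2  | Burmese Days        | 20216
4  | Animal Farm         | 42326
5  | The Two Towers      | 10170
7  | Homage to Catalonia | 40770
8  | 1984                | 31434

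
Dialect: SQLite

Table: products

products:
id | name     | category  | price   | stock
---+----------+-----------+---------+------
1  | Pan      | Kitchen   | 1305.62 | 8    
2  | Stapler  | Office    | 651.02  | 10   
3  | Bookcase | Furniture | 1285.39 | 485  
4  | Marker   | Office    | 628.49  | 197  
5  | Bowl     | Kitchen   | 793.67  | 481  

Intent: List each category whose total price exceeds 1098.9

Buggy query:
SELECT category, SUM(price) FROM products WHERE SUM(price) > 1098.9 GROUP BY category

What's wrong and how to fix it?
Bug: SUM(price) is an aggregate, but WHERE filters rows before aggregation

Fix: Move the aggregate condition to a HAVING clause

Corrected query:
SELECT category, SUM(price) FROM products GROUP BY category HAVING SUM(price) > 1098.9

Result:
category  | SUM(price)
----------+-----------
Furniture | 1285.39   
Kitchen   | 2099.29   
Office    | 1279.51   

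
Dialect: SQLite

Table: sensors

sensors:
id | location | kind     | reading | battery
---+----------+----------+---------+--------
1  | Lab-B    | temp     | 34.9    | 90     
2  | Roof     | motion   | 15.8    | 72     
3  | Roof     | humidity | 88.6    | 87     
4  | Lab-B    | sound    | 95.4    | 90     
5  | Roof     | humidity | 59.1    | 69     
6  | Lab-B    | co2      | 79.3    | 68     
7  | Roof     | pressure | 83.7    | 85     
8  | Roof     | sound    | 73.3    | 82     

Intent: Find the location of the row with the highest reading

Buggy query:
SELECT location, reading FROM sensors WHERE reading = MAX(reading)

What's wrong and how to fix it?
Bug: MAX(reading) is an aggregate and cannot be used directly in WHERE

Fix: Wrap MAX in a scalar subquery so WHERE compares against a single value

Corrected query:
SELECT location, reading FROM sensors WHERE reading = (SELECT MAX(reading) FROM sensors)

Result:
location | reading
---------+--------
Lab-B    | 95.4   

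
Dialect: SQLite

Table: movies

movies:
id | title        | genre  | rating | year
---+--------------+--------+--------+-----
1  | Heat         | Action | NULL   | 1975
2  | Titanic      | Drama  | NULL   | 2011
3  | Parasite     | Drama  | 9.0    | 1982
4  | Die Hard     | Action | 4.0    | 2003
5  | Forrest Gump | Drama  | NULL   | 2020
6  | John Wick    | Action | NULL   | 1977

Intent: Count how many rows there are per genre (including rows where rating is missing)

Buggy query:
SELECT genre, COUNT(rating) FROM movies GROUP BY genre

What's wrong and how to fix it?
Bug: COUNT(column) counts non-NULL values only; rows with NULL rating aren't counted

Fix: Replace COUNT(rating) with COUNT(*)

Corrected query:
SELECT genre, COUNT(*) FROM movies GROUP BY genre

Result:
genre  | COUNT(*)
-------+---------
Action | 3       
Drama  | 3       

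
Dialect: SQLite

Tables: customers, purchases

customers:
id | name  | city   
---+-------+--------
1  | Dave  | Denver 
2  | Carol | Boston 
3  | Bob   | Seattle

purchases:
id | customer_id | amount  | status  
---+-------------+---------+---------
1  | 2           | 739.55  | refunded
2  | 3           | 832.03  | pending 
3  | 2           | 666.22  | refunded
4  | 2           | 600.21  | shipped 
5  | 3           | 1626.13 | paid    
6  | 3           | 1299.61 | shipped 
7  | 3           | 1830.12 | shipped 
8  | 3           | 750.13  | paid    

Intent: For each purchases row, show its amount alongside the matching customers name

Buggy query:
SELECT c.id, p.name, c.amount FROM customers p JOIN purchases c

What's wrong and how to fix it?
Bug: Missing join condition: each purchases row is matched to all customers rows instead of just its own

Fix: Add ON c.customer_id = p.id to the JOIN

Corrected query:
SELECT c.id, p.name, c.amount FROM customers p JOIN purchases c ON c.customer_id = p.id

Result:
id | name  | amount 
---+-------+--------
1  | Carol | 739.55 
2  | Bob   | 832.03 
3  | Carol | 666.22 
4  | Carol | 600.21 
5  | Bob   | 1626.13
6  | Bob   | 1299.61
7  | Bob   | 1830.12
8  | Bob   | 750.13 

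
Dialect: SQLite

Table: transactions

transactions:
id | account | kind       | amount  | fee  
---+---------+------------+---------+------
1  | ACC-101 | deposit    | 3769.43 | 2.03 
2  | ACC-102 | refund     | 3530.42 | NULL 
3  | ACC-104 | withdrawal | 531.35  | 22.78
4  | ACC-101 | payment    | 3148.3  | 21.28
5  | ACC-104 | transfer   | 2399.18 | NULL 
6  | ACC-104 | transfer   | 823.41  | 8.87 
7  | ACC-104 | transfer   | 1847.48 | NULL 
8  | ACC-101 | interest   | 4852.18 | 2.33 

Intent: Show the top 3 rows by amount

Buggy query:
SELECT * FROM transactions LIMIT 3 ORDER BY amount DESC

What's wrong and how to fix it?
Bug: ORDER BY cannot follow LIMIT; LIMIT is the final clause

Fix: Sort with ORDER BY, then apply LIMIT

Corrected query:
SELECT * FROM transactions ORDER BY amount DESC LIMIT 3

Result:
id | account | kind     | amount  | fee 
---+---------+----------+---------+-----
8  | ACC-101 | interest | 4852.18 | 2.33
1  | ACC-101 | deposit  | 3769.43 | 2.03
2  | ACC-102 | refund   | 3530.42 | NULL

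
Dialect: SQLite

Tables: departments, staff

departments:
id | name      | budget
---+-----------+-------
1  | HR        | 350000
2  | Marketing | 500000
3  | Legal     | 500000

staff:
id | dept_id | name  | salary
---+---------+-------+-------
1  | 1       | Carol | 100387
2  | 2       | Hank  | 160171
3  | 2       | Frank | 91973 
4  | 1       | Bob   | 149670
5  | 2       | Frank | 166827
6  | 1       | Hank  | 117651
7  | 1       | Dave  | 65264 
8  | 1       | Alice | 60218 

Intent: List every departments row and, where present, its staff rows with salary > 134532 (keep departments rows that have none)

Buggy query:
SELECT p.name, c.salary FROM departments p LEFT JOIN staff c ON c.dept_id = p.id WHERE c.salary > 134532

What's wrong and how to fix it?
Bug: Filtering c.salary in WHERE discards the NULL rows produced by LEFT JOIN, turning it into an inner join

Fix: Put 'c.salary > 134532' in the JOIN's ON clause instead of WHERE

Corrected query:
SELECT p.name, c.salary FROM departments p LEFT JOIN staff c ON c.dept_id = p.id AND c.salary > 134532

Result:
name      | salary
----------+-------
HR        | 149670
Marketing | 160171
Marketing | 166827
Legal     | NULL  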